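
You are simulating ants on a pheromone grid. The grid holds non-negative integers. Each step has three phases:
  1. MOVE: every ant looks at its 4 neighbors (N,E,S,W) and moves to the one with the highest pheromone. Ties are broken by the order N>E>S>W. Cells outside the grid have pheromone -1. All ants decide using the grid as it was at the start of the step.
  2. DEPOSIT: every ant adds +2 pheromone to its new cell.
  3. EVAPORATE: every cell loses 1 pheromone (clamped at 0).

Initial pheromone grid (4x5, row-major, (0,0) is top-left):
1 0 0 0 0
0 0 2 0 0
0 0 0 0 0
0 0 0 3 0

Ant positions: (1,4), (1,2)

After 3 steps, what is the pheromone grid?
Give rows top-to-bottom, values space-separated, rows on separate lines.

After step 1: ants at (0,4),(0,2)
  0 0 1 0 1
  0 0 1 0 0
  0 0 0 0 0
  0 0 0 2 0
After step 2: ants at (1,4),(1,2)
  0 0 0 0 0
  0 0 2 0 1
  0 0 0 0 0
  0 0 0 1 0
After step 3: ants at (0,4),(0,2)
  0 0 1 0 1
  0 0 1 0 0
  0 0 0 0 0
  0 0 0 0 0

0 0 1 0 1
0 0 1 0 0
0 0 0 0 0
0 0 0 0 0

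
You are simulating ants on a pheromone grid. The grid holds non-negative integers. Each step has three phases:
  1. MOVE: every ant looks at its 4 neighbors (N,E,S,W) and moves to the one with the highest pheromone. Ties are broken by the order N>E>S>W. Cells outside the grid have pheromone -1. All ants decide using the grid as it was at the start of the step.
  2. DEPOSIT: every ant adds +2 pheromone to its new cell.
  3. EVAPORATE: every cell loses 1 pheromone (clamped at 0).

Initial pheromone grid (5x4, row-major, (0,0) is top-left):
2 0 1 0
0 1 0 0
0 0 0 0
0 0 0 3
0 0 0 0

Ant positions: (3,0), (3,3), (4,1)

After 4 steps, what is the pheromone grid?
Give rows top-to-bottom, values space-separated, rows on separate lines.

After step 1: ants at (2,0),(2,3),(3,1)
  1 0 0 0
  0 0 0 0
  1 0 0 1
  0 1 0 2
  0 0 0 0
After step 2: ants at (1,0),(3,3),(2,1)
  0 0 0 0
  1 0 0 0
  0 1 0 0
  0 0 0 3
  0 0 0 0
After step 3: ants at (0,0),(2,3),(1,1)
  1 0 0 0
  0 1 0 0
  0 0 0 1
  0 0 0 2
  0 0 0 0
After step 4: ants at (0,1),(3,3),(0,1)
  0 3 0 0
  0 0 0 0
  0 0 0 0
  0 0 0 3
  0 0 0 0

0 3 0 0
0 0 0 0
0 0 0 0
0 0 0 3
0 0 0 0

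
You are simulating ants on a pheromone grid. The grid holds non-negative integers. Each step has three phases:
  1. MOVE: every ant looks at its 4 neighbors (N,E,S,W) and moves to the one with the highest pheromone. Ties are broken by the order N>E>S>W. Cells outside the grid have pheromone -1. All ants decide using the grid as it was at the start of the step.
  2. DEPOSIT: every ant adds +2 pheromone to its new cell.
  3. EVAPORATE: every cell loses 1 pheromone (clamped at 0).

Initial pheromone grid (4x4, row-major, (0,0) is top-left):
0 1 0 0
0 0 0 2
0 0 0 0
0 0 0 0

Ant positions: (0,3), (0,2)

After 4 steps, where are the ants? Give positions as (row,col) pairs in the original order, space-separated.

Step 1: ant0:(0,3)->S->(1,3) | ant1:(0,2)->W->(0,1)
  grid max=3 at (1,3)
Step 2: ant0:(1,3)->N->(0,3) | ant1:(0,1)->E->(0,2)
  grid max=2 at (1,3)
Step 3: ant0:(0,3)->S->(1,3) | ant1:(0,2)->E->(0,3)
  grid max=3 at (1,3)
Step 4: ant0:(1,3)->N->(0,3) | ant1:(0,3)->S->(1,3)
  grid max=4 at (1,3)

(0,3) (1,3)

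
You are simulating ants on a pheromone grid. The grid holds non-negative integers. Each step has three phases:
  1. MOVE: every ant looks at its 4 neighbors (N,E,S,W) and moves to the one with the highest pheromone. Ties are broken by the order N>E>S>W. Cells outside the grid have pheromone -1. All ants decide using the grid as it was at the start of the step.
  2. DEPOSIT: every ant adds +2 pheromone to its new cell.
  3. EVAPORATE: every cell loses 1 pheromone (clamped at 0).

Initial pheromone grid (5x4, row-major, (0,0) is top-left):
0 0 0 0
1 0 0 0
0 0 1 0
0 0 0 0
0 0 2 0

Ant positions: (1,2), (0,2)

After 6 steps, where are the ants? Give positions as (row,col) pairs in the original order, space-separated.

Step 1: ant0:(1,2)->S->(2,2) | ant1:(0,2)->E->(0,3)
  grid max=2 at (2,2)
Step 2: ant0:(2,2)->N->(1,2) | ant1:(0,3)->S->(1,3)
  grid max=1 at (1,2)
Step 3: ant0:(1,2)->E->(1,3) | ant1:(1,3)->W->(1,2)
  grid max=2 at (1,2)
Step 4: ant0:(1,3)->W->(1,2) | ant1:(1,2)->E->(1,3)
  grid max=3 at (1,2)
Step 5: ant0:(1,2)->E->(1,3) | ant1:(1,3)->W->(1,2)
  grid max=4 at (1,2)
Step 6: ant0:(1,3)->W->(1,2) | ant1:(1,2)->E->(1,3)
  grid max=5 at (1,2)

(1,2) (1,3)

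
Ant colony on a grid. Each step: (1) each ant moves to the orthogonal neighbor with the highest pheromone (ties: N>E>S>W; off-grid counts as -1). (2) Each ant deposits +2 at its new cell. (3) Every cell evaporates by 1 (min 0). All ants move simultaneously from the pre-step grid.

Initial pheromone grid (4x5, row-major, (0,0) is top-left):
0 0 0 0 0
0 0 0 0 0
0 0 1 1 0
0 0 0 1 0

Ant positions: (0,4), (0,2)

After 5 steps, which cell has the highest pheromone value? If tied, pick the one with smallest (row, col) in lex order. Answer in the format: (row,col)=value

Answer: (1,4)=5

Derivation:
Step 1: ant0:(0,4)->S->(1,4) | ant1:(0,2)->E->(0,3)
  grid max=1 at (0,3)
Step 2: ant0:(1,4)->N->(0,4) | ant1:(0,3)->E->(0,4)
  grid max=3 at (0,4)
Step 3: ant0:(0,4)->S->(1,4) | ant1:(0,4)->S->(1,4)
  grid max=3 at (1,4)
Step 4: ant0:(1,4)->N->(0,4) | ant1:(1,4)->N->(0,4)
  grid max=5 at (0,4)
Step 5: ant0:(0,4)->S->(1,4) | ant1:(0,4)->S->(1,4)
  grid max=5 at (1,4)
Final grid:
  0 0 0 0 4
  0 0 0 0 5
  0 0 0 0 0
  0 0 0 0 0
Max pheromone 5 at (1,4)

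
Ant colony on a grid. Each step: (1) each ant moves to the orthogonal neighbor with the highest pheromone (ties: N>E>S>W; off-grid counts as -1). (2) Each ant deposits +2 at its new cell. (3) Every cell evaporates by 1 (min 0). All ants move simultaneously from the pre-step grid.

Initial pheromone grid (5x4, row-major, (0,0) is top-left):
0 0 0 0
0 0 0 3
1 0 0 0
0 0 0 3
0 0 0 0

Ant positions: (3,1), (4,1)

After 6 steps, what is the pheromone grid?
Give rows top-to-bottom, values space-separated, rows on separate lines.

After step 1: ants at (2,1),(3,1)
  0 0 0 0
  0 0 0 2
  0 1 0 0
  0 1 0 2
  0 0 0 0
After step 2: ants at (3,1),(2,1)
  0 0 0 0
  0 0 0 1
  0 2 0 0
  0 2 0 1
  0 0 0 0
After step 3: ants at (2,1),(3,1)
  0 0 0 0
  0 0 0 0
  0 3 0 0
  0 3 0 0
  0 0 0 0
After step 4: ants at (3,1),(2,1)
  0 0 0 0
  0 0 0 0
  0 4 0 0
  0 4 0 0
  0 0 0 0
After step 5: ants at (2,1),(3,1)
  0 0 0 0
  0 0 0 0
  0 5 0 0
  0 5 0 0
  0 0 0 0
After step 6: ants at (3,1),(2,1)
  0 0 0 0
  0 0 0 0
  0 6 0 0
  0 6 0 0
  0 0 0 0

0 0 0 0
0 0 0 0
0 6 0 0
0 6 0 0
0 0 0 0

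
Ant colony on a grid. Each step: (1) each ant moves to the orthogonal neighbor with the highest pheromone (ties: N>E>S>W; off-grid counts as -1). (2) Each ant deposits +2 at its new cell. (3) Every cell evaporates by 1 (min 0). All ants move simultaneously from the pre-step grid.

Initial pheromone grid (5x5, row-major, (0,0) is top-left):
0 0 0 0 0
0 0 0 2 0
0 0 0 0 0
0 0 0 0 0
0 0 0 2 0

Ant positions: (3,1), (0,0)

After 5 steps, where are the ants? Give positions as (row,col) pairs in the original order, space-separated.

Step 1: ant0:(3,1)->N->(2,1) | ant1:(0,0)->E->(0,1)
  grid max=1 at (0,1)
Step 2: ant0:(2,1)->N->(1,1) | ant1:(0,1)->E->(0,2)
  grid max=1 at (0,2)
Step 3: ant0:(1,1)->N->(0,1) | ant1:(0,2)->E->(0,3)
  grid max=1 at (0,1)
Step 4: ant0:(0,1)->E->(0,2) | ant1:(0,3)->E->(0,4)
  grid max=1 at (0,2)
Step 5: ant0:(0,2)->E->(0,3) | ant1:(0,4)->S->(1,4)
  grid max=1 at (0,3)

(0,3) (1,4)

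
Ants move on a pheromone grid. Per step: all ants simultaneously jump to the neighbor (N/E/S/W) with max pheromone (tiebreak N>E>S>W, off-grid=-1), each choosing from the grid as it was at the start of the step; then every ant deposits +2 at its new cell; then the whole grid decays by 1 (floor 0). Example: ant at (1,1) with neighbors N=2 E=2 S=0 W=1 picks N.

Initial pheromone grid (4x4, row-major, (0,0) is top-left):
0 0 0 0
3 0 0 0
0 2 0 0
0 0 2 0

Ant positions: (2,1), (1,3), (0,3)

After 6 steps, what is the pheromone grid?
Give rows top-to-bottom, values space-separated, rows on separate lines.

After step 1: ants at (1,1),(0,3),(1,3)
  0 0 0 1
  2 1 0 1
  0 1 0 0
  0 0 1 0
After step 2: ants at (1,0),(1,3),(0,3)
  0 0 0 2
  3 0 0 2
  0 0 0 0
  0 0 0 0
After step 3: ants at (0,0),(0,3),(1,3)
  1 0 0 3
  2 0 0 3
  0 0 0 0
  0 0 0 0
After step 4: ants at (1,0),(1,3),(0,3)
  0 0 0 4
  3 0 0 4
  0 0 0 0
  0 0 0 0
After step 5: ants at (0,0),(0,3),(1,3)
  1 0 0 5
  2 0 0 5
  0 0 0 0
  0 0 0 0
After step 6: ants at (1,0),(1,3),(0,3)
  0 0 0 6
  3 0 0 6
  0 0 0 0
  0 0 0 0

0 0 0 6
3 0 0 6
0 0 0 0
0 0 0 0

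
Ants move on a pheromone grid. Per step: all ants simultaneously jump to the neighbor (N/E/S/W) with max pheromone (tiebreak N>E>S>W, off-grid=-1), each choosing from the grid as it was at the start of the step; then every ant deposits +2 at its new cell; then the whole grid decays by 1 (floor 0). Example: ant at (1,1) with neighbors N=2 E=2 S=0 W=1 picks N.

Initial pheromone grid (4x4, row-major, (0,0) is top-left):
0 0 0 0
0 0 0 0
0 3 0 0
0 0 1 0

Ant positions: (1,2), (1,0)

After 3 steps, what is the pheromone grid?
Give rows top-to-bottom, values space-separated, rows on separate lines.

After step 1: ants at (0,2),(0,0)
  1 0 1 0
  0 0 0 0
  0 2 0 0
  0 0 0 0
After step 2: ants at (0,3),(0,1)
  0 1 0 1
  0 0 0 0
  0 1 0 0
  0 0 0 0
After step 3: ants at (1,3),(0,2)
  0 0 1 0
  0 0 0 1
  0 0 0 0
  0 0 0 0

0 0 1 0
0 0 0 1
0 0 0 0
0 0 0 0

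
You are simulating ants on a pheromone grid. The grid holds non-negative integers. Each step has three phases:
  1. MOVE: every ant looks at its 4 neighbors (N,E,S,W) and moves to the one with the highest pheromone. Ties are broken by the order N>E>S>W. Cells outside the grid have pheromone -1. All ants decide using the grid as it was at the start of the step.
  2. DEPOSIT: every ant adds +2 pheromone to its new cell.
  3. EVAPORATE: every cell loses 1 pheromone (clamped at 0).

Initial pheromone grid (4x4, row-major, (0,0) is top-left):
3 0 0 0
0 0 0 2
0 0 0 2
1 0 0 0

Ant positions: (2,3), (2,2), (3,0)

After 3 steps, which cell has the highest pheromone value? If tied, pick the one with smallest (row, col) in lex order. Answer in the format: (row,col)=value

Answer: (1,3)=5

Derivation:
Step 1: ant0:(2,3)->N->(1,3) | ant1:(2,2)->E->(2,3) | ant2:(3,0)->N->(2,0)
  grid max=3 at (1,3)
Step 2: ant0:(1,3)->S->(2,3) | ant1:(2,3)->N->(1,3) | ant2:(2,0)->N->(1,0)
  grid max=4 at (1,3)
Step 3: ant0:(2,3)->N->(1,3) | ant1:(1,3)->S->(2,3) | ant2:(1,0)->N->(0,0)
  grid max=5 at (1,3)
Final grid:
  2 0 0 0
  0 0 0 5
  0 0 0 5
  0 0 0 0
Max pheromone 5 at (1,3)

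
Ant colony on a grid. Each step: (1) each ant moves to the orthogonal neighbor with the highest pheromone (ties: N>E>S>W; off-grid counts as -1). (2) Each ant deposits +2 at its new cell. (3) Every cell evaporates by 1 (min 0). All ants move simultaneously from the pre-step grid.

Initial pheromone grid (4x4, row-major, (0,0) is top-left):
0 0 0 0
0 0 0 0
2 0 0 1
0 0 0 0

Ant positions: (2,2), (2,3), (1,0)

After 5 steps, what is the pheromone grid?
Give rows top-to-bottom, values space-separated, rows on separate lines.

After step 1: ants at (2,3),(1,3),(2,0)
  0 0 0 0
  0 0 0 1
  3 0 0 2
  0 0 0 0
After step 2: ants at (1,3),(2,3),(1,0)
  0 0 0 0
  1 0 0 2
  2 0 0 3
  0 0 0 0
After step 3: ants at (2,3),(1,3),(2,0)
  0 0 0 0
  0 0 0 3
  3 0 0 4
  0 0 0 0
After step 4: ants at (1,3),(2,3),(1,0)
  0 0 0 0
  1 0 0 4
  2 0 0 5
  0 0 0 0
After step 5: ants at (2,3),(1,3),(2,0)
  0 0 0 0
  0 0 0 5
  3 0 0 6
  0 0 0 0

0 0 0 0
0 0 0 5
3 0 0 6
0 0 0 0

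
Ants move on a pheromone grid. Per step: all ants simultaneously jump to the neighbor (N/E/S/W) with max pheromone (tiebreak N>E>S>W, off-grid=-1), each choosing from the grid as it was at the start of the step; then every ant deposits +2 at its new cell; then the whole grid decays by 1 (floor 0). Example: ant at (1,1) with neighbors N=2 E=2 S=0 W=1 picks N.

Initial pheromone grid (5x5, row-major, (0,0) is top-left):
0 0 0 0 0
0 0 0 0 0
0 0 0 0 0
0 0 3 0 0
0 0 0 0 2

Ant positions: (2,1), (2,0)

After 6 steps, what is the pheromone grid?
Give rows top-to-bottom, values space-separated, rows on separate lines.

After step 1: ants at (1,1),(1,0)
  0 0 0 0 0
  1 1 0 0 0
  0 0 0 0 0
  0 0 2 0 0
  0 0 0 0 1
After step 2: ants at (1,0),(1,1)
  0 0 0 0 0
  2 2 0 0 0
  0 0 0 0 0
  0 0 1 0 0
  0 0 0 0 0
After step 3: ants at (1,1),(1,0)
  0 0 0 0 0
  3 3 0 0 0
  0 0 0 0 0
  0 0 0 0 0
  0 0 0 0 0
After step 4: ants at (1,0),(1,1)
  0 0 0 0 0
  4 4 0 0 0
  0 0 0 0 0
  0 0 0 0 0
  0 0 0 0 0
After step 5: ants at (1,1),(1,0)
  0 0 0 0 0
  5 5 0 0 0
  0 0 0 0 0
  0 0 0 0 0
  0 0 0 0 0
After step 6: ants at (1,0),(1,1)
  0 0 0 0 0
  6 6 0 0 0
  0 0 0 0 0
  0 0 0 0 0
  0 0 0 0 0

0 0 0 0 0
6 6 0 0 0
0 0 0 0 0
0 0 0 0 0
0 0 0 0 0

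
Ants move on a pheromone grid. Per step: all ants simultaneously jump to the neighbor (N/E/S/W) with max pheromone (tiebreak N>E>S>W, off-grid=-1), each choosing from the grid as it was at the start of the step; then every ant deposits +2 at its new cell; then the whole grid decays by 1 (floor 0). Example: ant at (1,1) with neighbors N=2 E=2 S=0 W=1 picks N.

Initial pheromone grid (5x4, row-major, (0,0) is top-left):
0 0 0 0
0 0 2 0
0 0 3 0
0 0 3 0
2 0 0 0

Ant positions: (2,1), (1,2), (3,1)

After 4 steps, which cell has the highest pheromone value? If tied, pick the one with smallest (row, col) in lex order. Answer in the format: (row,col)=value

Answer: (2,2)=11

Derivation:
Step 1: ant0:(2,1)->E->(2,2) | ant1:(1,2)->S->(2,2) | ant2:(3,1)->E->(3,2)
  grid max=6 at (2,2)
Step 2: ant0:(2,2)->S->(3,2) | ant1:(2,2)->S->(3,2) | ant2:(3,2)->N->(2,2)
  grid max=7 at (2,2)
Step 3: ant0:(3,2)->N->(2,2) | ant1:(3,2)->N->(2,2) | ant2:(2,2)->S->(3,2)
  grid max=10 at (2,2)
Step 4: ant0:(2,2)->S->(3,2) | ant1:(2,2)->S->(3,2) | ant2:(3,2)->N->(2,2)
  grid max=11 at (2,2)
Final grid:
  0 0 0 0
  0 0 0 0
  0 0 11 0
  0 0 11 0
  0 0 0 0
Max pheromone 11 at (2,2)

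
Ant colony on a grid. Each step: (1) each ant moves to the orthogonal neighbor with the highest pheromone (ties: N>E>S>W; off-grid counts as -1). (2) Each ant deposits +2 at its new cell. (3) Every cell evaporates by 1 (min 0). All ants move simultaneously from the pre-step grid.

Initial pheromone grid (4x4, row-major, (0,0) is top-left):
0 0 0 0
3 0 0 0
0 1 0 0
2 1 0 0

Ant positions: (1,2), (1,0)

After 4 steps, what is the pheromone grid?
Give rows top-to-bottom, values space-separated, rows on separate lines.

After step 1: ants at (0,2),(0,0)
  1 0 1 0
  2 0 0 0
  0 0 0 0
  1 0 0 0
After step 2: ants at (0,3),(1,0)
  0 0 0 1
  3 0 0 0
  0 0 0 0
  0 0 0 0
After step 3: ants at (1,3),(0,0)
  1 0 0 0
  2 0 0 1
  0 0 0 0
  0 0 0 0
After step 4: ants at (0,3),(1,0)
  0 0 0 1
  3 0 0 0
  0 0 0 0
  0 0 0 0

0 0 0 1
3 0 0 0
0 0 0 0
0 0 0 0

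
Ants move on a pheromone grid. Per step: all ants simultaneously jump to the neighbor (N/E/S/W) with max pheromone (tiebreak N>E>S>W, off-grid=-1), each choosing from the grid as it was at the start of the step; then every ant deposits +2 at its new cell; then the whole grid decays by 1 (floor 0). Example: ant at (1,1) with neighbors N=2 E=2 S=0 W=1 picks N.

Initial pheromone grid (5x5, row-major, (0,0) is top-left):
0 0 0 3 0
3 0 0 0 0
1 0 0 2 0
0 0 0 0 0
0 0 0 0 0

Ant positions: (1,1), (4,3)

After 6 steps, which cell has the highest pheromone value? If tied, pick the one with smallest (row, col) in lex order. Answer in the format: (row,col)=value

Answer: (1,0)=3

Derivation:
Step 1: ant0:(1,1)->W->(1,0) | ant1:(4,3)->N->(3,3)
  grid max=4 at (1,0)
Step 2: ant0:(1,0)->N->(0,0) | ant1:(3,3)->N->(2,3)
  grid max=3 at (1,0)
Step 3: ant0:(0,0)->S->(1,0) | ant1:(2,3)->N->(1,3)
  grid max=4 at (1,0)
Step 4: ant0:(1,0)->N->(0,0) | ant1:(1,3)->S->(2,3)
  grid max=3 at (1,0)
Step 5: ant0:(0,0)->S->(1,0) | ant1:(2,3)->N->(1,3)
  grid max=4 at (1,0)
Step 6: ant0:(1,0)->N->(0,0) | ant1:(1,3)->S->(2,3)
  grid max=3 at (1,0)
Final grid:
  1 0 0 0 0
  3 0 0 0 0
  0 0 0 2 0
  0 0 0 0 0
  0 0 0 0 0
Max pheromone 3 at (1,0)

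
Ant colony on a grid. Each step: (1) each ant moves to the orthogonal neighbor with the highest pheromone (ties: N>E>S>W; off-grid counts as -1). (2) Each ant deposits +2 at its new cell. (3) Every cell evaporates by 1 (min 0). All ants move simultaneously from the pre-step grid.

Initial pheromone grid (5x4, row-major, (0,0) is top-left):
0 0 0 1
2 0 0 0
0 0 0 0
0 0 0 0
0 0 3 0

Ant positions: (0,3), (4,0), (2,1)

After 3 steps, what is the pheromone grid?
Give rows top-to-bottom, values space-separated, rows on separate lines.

After step 1: ants at (1,3),(3,0),(1,1)
  0 0 0 0
  1 1 0 1
  0 0 0 0
  1 0 0 0
  0 0 2 0
After step 2: ants at (0,3),(2,0),(1,0)
  0 0 0 1
  2 0 0 0
  1 0 0 0
  0 0 0 0
  0 0 1 0
After step 3: ants at (1,3),(1,0),(2,0)
  0 0 0 0
  3 0 0 1
  2 0 0 0
  0 0 0 0
  0 0 0 0

0 0 0 0
3 0 0 1
2 0 0 0
0 0 0 0
0 0 0 0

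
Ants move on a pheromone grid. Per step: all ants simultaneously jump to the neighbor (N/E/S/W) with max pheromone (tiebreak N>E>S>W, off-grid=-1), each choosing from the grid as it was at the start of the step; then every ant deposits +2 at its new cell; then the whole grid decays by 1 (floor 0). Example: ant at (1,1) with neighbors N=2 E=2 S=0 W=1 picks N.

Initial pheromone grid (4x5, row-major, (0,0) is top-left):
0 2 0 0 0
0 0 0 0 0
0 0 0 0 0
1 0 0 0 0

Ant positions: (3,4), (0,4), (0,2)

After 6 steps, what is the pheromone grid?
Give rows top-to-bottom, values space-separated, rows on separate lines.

After step 1: ants at (2,4),(1,4),(0,1)
  0 3 0 0 0
  0 0 0 0 1
  0 0 0 0 1
  0 0 0 0 0
After step 2: ants at (1,4),(2,4),(0,2)
  0 2 1 0 0
  0 0 0 0 2
  0 0 0 0 2
  0 0 0 0 0
After step 3: ants at (2,4),(1,4),(0,1)
  0 3 0 0 0
  0 0 0 0 3
  0 0 0 0 3
  0 0 0 0 0
After step 4: ants at (1,4),(2,4),(0,2)
  0 2 1 0 0
  0 0 0 0 4
  0 0 0 0 4
  0 0 0 0 0
After step 5: ants at (2,4),(1,4),(0,1)
  0 3 0 0 0
  0 0 0 0 5
  0 0 0 0 5
  0 0 0 0 0
After step 6: ants at (1,4),(2,4),(0,2)
  0 2 1 0 0
  0 0 0 0 6
  0 0 0 0 6
  0 0 0 0 0

0 2 1 0 0
0 0 0 0 6
0 0 0 0 6
0 0 0 0 0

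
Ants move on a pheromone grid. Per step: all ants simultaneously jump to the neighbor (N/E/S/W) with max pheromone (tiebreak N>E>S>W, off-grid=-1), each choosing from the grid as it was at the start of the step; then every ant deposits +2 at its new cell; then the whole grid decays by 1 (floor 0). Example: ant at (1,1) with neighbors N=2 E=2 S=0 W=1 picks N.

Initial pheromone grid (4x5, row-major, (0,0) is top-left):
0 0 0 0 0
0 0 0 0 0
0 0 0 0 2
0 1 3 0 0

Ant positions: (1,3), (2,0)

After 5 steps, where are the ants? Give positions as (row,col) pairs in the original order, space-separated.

Step 1: ant0:(1,3)->N->(0,3) | ant1:(2,0)->N->(1,0)
  grid max=2 at (3,2)
Step 2: ant0:(0,3)->E->(0,4) | ant1:(1,0)->N->(0,0)
  grid max=1 at (0,0)
Step 3: ant0:(0,4)->S->(1,4) | ant1:(0,0)->E->(0,1)
  grid max=1 at (0,1)
Step 4: ant0:(1,4)->N->(0,4) | ant1:(0,1)->E->(0,2)
  grid max=1 at (0,2)
Step 5: ant0:(0,4)->S->(1,4) | ant1:(0,2)->E->(0,3)
  grid max=1 at (0,3)

(1,4) (0,3)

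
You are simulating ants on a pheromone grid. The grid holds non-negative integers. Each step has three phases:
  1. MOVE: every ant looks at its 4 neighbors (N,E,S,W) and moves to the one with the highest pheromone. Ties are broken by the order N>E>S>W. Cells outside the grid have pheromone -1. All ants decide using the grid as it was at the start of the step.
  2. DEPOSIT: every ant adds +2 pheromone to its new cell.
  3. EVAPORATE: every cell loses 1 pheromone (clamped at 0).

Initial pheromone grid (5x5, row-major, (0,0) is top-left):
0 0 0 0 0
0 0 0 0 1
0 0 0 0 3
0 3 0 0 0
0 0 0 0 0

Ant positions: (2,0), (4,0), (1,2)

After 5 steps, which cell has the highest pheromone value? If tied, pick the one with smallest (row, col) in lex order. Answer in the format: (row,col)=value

Step 1: ant0:(2,0)->N->(1,0) | ant1:(4,0)->N->(3,0) | ant2:(1,2)->N->(0,2)
  grid max=2 at (2,4)
Step 2: ant0:(1,0)->N->(0,0) | ant1:(3,0)->E->(3,1) | ant2:(0,2)->E->(0,3)
  grid max=3 at (3,1)
Step 3: ant0:(0,0)->E->(0,1) | ant1:(3,1)->N->(2,1) | ant2:(0,3)->E->(0,4)
  grid max=2 at (3,1)
Step 4: ant0:(0,1)->E->(0,2) | ant1:(2,1)->S->(3,1) | ant2:(0,4)->S->(1,4)
  grid max=3 at (3,1)
Step 5: ant0:(0,2)->E->(0,3) | ant1:(3,1)->N->(2,1) | ant2:(1,4)->N->(0,4)
  grid max=2 at (3,1)
Final grid:
  0 0 0 1 1
  0 0 0 0 0
  0 1 0 0 0
  0 2 0 0 0
  0 0 0 0 0
Max pheromone 2 at (3,1)

Answer: (3,1)=2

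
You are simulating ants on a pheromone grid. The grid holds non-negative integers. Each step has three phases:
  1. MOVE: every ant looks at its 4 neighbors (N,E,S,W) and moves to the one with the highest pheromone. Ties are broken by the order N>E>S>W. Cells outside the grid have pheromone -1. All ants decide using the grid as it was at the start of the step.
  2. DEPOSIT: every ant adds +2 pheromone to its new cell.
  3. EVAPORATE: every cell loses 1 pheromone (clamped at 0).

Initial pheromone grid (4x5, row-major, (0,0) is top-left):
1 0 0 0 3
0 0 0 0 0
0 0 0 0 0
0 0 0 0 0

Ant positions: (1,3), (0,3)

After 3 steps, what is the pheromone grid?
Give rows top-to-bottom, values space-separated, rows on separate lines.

After step 1: ants at (0,3),(0,4)
  0 0 0 1 4
  0 0 0 0 0
  0 0 0 0 0
  0 0 0 0 0
After step 2: ants at (0,4),(0,3)
  0 0 0 2 5
  0 0 0 0 0
  0 0 0 0 0
  0 0 0 0 0
After step 3: ants at (0,3),(0,4)
  0 0 0 3 6
  0 0 0 0 0
  0 0 0 0 0
  0 0 0 0 0

0 0 0 3 6
0 0 0 0 0
0 0 0 0 0
0 0 0 0 0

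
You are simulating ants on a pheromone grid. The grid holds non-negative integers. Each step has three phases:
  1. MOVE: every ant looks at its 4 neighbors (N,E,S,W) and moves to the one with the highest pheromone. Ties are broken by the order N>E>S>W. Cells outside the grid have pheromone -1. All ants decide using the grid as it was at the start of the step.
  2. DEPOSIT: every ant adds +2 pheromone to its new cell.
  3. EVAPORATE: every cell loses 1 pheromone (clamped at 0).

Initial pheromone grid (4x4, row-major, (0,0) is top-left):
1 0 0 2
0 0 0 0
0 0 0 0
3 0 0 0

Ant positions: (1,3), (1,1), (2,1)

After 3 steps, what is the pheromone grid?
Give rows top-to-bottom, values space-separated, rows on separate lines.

After step 1: ants at (0,3),(0,1),(1,1)
  0 1 0 3
  0 1 0 0
  0 0 0 0
  2 0 0 0
After step 2: ants at (1,3),(1,1),(0,1)
  0 2 0 2
  0 2 0 1
  0 0 0 0
  1 0 0 0
After step 3: ants at (0,3),(0,1),(1,1)
  0 3 0 3
  0 3 0 0
  0 0 0 0
  0 0 0 0

0 3 0 3
0 3 0 0
0 0 0 0
0 0 0 0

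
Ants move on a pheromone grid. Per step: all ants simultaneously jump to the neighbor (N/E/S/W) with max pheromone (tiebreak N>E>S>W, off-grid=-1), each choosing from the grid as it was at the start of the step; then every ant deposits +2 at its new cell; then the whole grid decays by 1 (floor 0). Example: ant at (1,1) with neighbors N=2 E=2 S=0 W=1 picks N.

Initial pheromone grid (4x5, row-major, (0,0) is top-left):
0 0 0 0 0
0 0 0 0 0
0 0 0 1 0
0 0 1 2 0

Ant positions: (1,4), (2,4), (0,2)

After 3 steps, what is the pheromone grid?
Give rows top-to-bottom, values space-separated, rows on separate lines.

After step 1: ants at (0,4),(2,3),(0,3)
  0 0 0 1 1
  0 0 0 0 0
  0 0 0 2 0
  0 0 0 1 0
After step 2: ants at (0,3),(3,3),(0,4)
  0 0 0 2 2
  0 0 0 0 0
  0 0 0 1 0
  0 0 0 2 0
After step 3: ants at (0,4),(2,3),(0,3)
  0 0 0 3 3
  0 0 0 0 0
  0 0 0 2 0
  0 0 0 1 0

0 0 0 3 3
0 0 0 0 0
0 0 0 2 0
0 0 0 1 0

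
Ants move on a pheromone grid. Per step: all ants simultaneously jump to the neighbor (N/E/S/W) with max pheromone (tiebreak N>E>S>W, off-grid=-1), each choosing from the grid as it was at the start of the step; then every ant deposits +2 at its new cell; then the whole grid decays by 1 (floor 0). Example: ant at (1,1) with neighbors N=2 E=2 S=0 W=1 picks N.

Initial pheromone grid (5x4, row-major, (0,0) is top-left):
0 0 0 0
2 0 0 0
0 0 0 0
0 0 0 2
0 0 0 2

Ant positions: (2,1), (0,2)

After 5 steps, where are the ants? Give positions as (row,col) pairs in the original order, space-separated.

Step 1: ant0:(2,1)->N->(1,1) | ant1:(0,2)->E->(0,3)
  grid max=1 at (0,3)
Step 2: ant0:(1,1)->W->(1,0) | ant1:(0,3)->S->(1,3)
  grid max=2 at (1,0)
Step 3: ant0:(1,0)->N->(0,0) | ant1:(1,3)->N->(0,3)
  grid max=1 at (0,0)
Step 4: ant0:(0,0)->S->(1,0) | ant1:(0,3)->S->(1,3)
  grid max=2 at (1,0)
Step 5: ant0:(1,0)->N->(0,0) | ant1:(1,3)->N->(0,3)
  grid max=1 at (0,0)

(0,0) (0,3)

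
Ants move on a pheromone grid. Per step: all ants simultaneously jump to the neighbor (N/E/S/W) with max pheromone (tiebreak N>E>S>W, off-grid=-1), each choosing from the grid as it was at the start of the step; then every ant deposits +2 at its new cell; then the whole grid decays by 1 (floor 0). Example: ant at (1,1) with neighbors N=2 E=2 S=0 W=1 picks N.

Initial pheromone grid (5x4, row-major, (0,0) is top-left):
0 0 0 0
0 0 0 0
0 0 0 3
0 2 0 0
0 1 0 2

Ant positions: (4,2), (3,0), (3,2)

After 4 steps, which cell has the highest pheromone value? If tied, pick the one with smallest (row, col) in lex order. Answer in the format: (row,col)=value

Step 1: ant0:(4,2)->E->(4,3) | ant1:(3,0)->E->(3,1) | ant2:(3,2)->W->(3,1)
  grid max=5 at (3,1)
Step 2: ant0:(4,3)->N->(3,3) | ant1:(3,1)->N->(2,1) | ant2:(3,1)->N->(2,1)
  grid max=4 at (3,1)
Step 3: ant0:(3,3)->S->(4,3) | ant1:(2,1)->S->(3,1) | ant2:(2,1)->S->(3,1)
  grid max=7 at (3,1)
Step 4: ant0:(4,3)->N->(3,3) | ant1:(3,1)->N->(2,1) | ant2:(3,1)->N->(2,1)
  grid max=6 at (3,1)
Final grid:
  0 0 0 0
  0 0 0 0
  0 5 0 0
  0 6 0 1
  0 0 0 2
Max pheromone 6 at (3,1)

Answer: (3,1)=6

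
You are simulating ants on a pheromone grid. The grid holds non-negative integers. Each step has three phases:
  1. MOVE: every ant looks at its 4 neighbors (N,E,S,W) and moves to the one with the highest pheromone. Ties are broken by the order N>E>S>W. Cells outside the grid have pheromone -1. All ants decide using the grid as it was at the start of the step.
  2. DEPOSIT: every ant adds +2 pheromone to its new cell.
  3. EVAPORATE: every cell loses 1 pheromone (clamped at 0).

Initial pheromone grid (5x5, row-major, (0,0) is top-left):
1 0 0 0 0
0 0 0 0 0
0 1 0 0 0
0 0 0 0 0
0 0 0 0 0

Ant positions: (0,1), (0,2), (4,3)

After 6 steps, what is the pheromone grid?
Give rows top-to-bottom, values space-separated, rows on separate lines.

After step 1: ants at (0,0),(0,3),(3,3)
  2 0 0 1 0
  0 0 0 0 0
  0 0 0 0 0
  0 0 0 1 0
  0 0 0 0 0
After step 2: ants at (0,1),(0,4),(2,3)
  1 1 0 0 1
  0 0 0 0 0
  0 0 0 1 0
  0 0 0 0 0
  0 0 0 0 0
After step 3: ants at (0,0),(1,4),(1,3)
  2 0 0 0 0
  0 0 0 1 1
  0 0 0 0 0
  0 0 0 0 0
  0 0 0 0 0
After step 4: ants at (0,1),(1,3),(1,4)
  1 1 0 0 0
  0 0 0 2 2
  0 0 0 0 0
  0 0 0 0 0
  0 0 0 0 0
After step 5: ants at (0,0),(1,4),(1,3)
  2 0 0 0 0
  0 0 0 3 3
  0 0 0 0 0
  0 0 0 0 0
  0 0 0 0 0
After step 6: ants at (0,1),(1,3),(1,4)
  1 1 0 0 0
  0 0 0 4 4
  0 0 0 0 0
  0 0 0 0 0
  0 0 0 0 0

1 1 0 0 0
0 0 0 4 4
0 0 0 0 0
0 0 0 0 0
0 0 0 0 0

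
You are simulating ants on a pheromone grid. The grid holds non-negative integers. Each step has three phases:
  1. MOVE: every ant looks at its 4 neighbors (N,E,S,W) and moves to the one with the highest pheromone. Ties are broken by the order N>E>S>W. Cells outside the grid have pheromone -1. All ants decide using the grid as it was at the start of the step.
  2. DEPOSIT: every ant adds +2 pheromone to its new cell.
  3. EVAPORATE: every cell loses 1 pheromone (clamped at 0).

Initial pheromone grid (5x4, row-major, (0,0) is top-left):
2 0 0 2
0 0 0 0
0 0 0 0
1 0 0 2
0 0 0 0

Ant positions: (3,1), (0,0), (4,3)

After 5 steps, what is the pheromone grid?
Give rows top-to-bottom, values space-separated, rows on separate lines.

After step 1: ants at (3,0),(0,1),(3,3)
  1 1 0 1
  0 0 0 0
  0 0 0 0
  2 0 0 3
  0 0 0 0
After step 2: ants at (2,0),(0,0),(2,3)
  2 0 0 0
  0 0 0 0
  1 0 0 1
  1 0 0 2
  0 0 0 0
After step 3: ants at (3,0),(0,1),(3,3)
  1 1 0 0
  0 0 0 0
  0 0 0 0
  2 0 0 3
  0 0 0 0
After step 4: ants at (2,0),(0,0),(2,3)
  2 0 0 0
  0 0 0 0
  1 0 0 1
  1 0 0 2
  0 0 0 0
After step 5: ants at (3,0),(0,1),(3,3)
  1 1 0 0
  0 0 0 0
  0 0 0 0
  2 0 0 3
  0 0 0 0

1 1 0 0
0 0 0 0
0 0 0 0
2 0 0 3
0 0 0 0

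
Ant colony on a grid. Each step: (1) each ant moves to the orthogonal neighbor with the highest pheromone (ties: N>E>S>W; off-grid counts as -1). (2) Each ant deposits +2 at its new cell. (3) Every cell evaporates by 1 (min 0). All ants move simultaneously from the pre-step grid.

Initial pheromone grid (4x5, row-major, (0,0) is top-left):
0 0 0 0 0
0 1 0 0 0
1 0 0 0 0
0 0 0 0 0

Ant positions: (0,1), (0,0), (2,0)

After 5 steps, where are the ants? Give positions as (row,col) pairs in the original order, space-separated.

Step 1: ant0:(0,1)->S->(1,1) | ant1:(0,0)->E->(0,1) | ant2:(2,0)->N->(1,0)
  grid max=2 at (1,1)
Step 2: ant0:(1,1)->N->(0,1) | ant1:(0,1)->S->(1,1) | ant2:(1,0)->E->(1,1)
  grid max=5 at (1,1)
Step 3: ant0:(0,1)->S->(1,1) | ant1:(1,1)->N->(0,1) | ant2:(1,1)->N->(0,1)
  grid max=6 at (1,1)
Step 4: ant0:(1,1)->N->(0,1) | ant1:(0,1)->S->(1,1) | ant2:(0,1)->S->(1,1)
  grid max=9 at (1,1)
Step 5: ant0:(0,1)->S->(1,1) | ant1:(1,1)->N->(0,1) | ant2:(1,1)->N->(0,1)
  grid max=10 at (1,1)

(1,1) (0,1) (0,1)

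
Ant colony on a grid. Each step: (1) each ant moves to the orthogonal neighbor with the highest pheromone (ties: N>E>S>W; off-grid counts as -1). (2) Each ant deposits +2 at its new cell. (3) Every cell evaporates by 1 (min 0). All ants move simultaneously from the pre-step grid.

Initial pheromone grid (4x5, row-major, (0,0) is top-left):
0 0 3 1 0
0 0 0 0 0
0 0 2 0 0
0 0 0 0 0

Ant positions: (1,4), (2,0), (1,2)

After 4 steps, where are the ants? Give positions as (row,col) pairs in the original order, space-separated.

Step 1: ant0:(1,4)->N->(0,4) | ant1:(2,0)->N->(1,0) | ant2:(1,2)->N->(0,2)
  grid max=4 at (0,2)
Step 2: ant0:(0,4)->S->(1,4) | ant1:(1,0)->N->(0,0) | ant2:(0,2)->E->(0,3)
  grid max=3 at (0,2)
Step 3: ant0:(1,4)->N->(0,4) | ant1:(0,0)->E->(0,1) | ant2:(0,3)->W->(0,2)
  grid max=4 at (0,2)
Step 4: ant0:(0,4)->S->(1,4) | ant1:(0,1)->E->(0,2) | ant2:(0,2)->W->(0,1)
  grid max=5 at (0,2)

(1,4) (0,2) (0,1)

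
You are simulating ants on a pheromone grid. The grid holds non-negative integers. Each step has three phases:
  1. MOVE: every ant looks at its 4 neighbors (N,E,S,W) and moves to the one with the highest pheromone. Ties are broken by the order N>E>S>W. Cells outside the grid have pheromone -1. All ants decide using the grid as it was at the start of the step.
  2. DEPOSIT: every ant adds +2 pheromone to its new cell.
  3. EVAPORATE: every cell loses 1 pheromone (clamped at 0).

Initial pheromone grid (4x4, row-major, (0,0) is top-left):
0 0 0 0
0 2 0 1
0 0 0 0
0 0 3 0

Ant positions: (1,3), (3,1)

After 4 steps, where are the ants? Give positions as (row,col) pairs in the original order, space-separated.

Step 1: ant0:(1,3)->N->(0,3) | ant1:(3,1)->E->(3,2)
  grid max=4 at (3,2)
Step 2: ant0:(0,3)->S->(1,3) | ant1:(3,2)->N->(2,2)
  grid max=3 at (3,2)
Step 3: ant0:(1,3)->N->(0,3) | ant1:(2,2)->S->(3,2)
  grid max=4 at (3,2)
Step 4: ant0:(0,3)->S->(1,3) | ant1:(3,2)->N->(2,2)
  grid max=3 at (3,2)

(1,3) (2,2)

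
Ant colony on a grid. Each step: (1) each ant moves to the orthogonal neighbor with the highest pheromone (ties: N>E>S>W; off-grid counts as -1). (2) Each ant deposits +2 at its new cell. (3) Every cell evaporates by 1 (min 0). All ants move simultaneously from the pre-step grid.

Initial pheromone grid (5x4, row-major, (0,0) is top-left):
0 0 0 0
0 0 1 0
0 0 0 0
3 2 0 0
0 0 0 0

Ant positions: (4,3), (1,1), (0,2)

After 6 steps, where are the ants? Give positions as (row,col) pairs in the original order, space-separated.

Step 1: ant0:(4,3)->N->(3,3) | ant1:(1,1)->E->(1,2) | ant2:(0,2)->S->(1,2)
  grid max=4 at (1,2)
Step 2: ant0:(3,3)->N->(2,3) | ant1:(1,2)->N->(0,2) | ant2:(1,2)->N->(0,2)
  grid max=3 at (0,2)
Step 3: ant0:(2,3)->N->(1,3) | ant1:(0,2)->S->(1,2) | ant2:(0,2)->S->(1,2)
  grid max=6 at (1,2)
Step 4: ant0:(1,3)->W->(1,2) | ant1:(1,2)->N->(0,2) | ant2:(1,2)->N->(0,2)
  grid max=7 at (1,2)
Step 5: ant0:(1,2)->N->(0,2) | ant1:(0,2)->S->(1,2) | ant2:(0,2)->S->(1,2)
  grid max=10 at (1,2)
Step 6: ant0:(0,2)->S->(1,2) | ant1:(1,2)->N->(0,2) | ant2:(1,2)->N->(0,2)
  grid max=11 at (1,2)

(1,2) (0,2) (0,2)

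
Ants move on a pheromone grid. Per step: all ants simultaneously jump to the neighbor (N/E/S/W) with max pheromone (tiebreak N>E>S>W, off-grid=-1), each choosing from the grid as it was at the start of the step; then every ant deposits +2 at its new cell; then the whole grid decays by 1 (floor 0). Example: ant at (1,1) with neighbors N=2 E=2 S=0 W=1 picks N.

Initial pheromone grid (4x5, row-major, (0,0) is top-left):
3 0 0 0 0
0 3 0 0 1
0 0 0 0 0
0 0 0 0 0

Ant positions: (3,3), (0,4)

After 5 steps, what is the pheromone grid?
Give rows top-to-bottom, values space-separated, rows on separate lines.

After step 1: ants at (2,3),(1,4)
  2 0 0 0 0
  0 2 0 0 2
  0 0 0 1 0
  0 0 0 0 0
After step 2: ants at (1,3),(0,4)
  1 0 0 0 1
  0 1 0 1 1
  0 0 0 0 0
  0 0 0 0 0
After step 3: ants at (1,4),(1,4)
  0 0 0 0 0
  0 0 0 0 4
  0 0 0 0 0
  0 0 0 0 0
After step 4: ants at (0,4),(0,4)
  0 0 0 0 3
  0 0 0 0 3
  0 0 0 0 0
  0 0 0 0 0
After step 5: ants at (1,4),(1,4)
  0 0 0 0 2
  0 0 0 0 6
  0 0 0 0 0
  0 0 0 0 0

0 0 0 0 2
0 0 0 0 6
0 0 0 0 0
0 0 0 0 0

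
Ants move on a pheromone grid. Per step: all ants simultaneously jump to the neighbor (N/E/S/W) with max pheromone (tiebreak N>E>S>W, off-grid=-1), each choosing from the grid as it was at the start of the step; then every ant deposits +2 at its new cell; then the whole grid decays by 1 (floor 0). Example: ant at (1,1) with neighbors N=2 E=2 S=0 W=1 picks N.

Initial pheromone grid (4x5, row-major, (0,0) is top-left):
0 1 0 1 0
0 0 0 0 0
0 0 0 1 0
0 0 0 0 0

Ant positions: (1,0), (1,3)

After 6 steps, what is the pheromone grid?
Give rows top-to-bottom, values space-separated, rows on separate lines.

After step 1: ants at (0,0),(0,3)
  1 0 0 2 0
  0 0 0 0 0
  0 0 0 0 0
  0 0 0 0 0
After step 2: ants at (0,1),(0,4)
  0 1 0 1 1
  0 0 0 0 0
  0 0 0 0 0
  0 0 0 0 0
After step 3: ants at (0,2),(0,3)
  0 0 1 2 0
  0 0 0 0 0
  0 0 0 0 0
  0 0 0 0 0
After step 4: ants at (0,3),(0,2)
  0 0 2 3 0
  0 0 0 0 0
  0 0 0 0 0
  0 0 0 0 0
After step 5: ants at (0,2),(0,3)
  0 0 3 4 0
  0 0 0 0 0
  0 0 0 0 0
  0 0 0 0 0
After step 6: ants at (0,3),(0,2)
  0 0 4 5 0
  0 0 0 0 0
  0 0 0 0 0
  0 0 0 0 0

0 0 4 5 0
0 0 0 0 0
0 0 0 0 0
0 0 0 0 0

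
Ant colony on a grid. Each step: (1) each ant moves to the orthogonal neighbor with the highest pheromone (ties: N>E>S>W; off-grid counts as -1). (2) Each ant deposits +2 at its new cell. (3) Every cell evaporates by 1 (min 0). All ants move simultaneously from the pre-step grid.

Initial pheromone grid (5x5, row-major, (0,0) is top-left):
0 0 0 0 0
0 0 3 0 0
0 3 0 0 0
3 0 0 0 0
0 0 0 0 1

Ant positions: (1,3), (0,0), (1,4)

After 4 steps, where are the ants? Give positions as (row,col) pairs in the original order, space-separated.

Step 1: ant0:(1,3)->W->(1,2) | ant1:(0,0)->E->(0,1) | ant2:(1,4)->N->(0,4)
  grid max=4 at (1,2)
Step 2: ant0:(1,2)->N->(0,2) | ant1:(0,1)->E->(0,2) | ant2:(0,4)->S->(1,4)
  grid max=3 at (0,2)
Step 3: ant0:(0,2)->S->(1,2) | ant1:(0,2)->S->(1,2) | ant2:(1,4)->N->(0,4)
  grid max=6 at (1,2)
Step 4: ant0:(1,2)->N->(0,2) | ant1:(1,2)->N->(0,2) | ant2:(0,4)->S->(1,4)
  grid max=5 at (0,2)

(0,2) (0,2) (1,4)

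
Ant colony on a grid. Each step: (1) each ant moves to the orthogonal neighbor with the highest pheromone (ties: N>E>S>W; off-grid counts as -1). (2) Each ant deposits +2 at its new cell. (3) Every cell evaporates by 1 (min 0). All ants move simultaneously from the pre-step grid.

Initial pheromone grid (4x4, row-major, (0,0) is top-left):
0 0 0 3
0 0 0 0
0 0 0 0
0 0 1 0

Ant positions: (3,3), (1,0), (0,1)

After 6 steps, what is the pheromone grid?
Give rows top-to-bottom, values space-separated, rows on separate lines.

After step 1: ants at (3,2),(0,0),(0,2)
  1 0 1 2
  0 0 0 0
  0 0 0 0
  0 0 2 0
After step 2: ants at (2,2),(0,1),(0,3)
  0 1 0 3
  0 0 0 0
  0 0 1 0
  0 0 1 0
After step 3: ants at (3,2),(0,2),(1,3)
  0 0 1 2
  0 0 0 1
  0 0 0 0
  0 0 2 0
After step 4: ants at (2,2),(0,3),(0,3)
  0 0 0 5
  0 0 0 0
  0 0 1 0
  0 0 1 0
After step 5: ants at (3,2),(1,3),(1,3)
  0 0 0 4
  0 0 0 3
  0 0 0 0
  0 0 2 0
After step 6: ants at (2,2),(0,3),(0,3)
  0 0 0 7
  0 0 0 2
  0 0 1 0
  0 0 1 0

0 0 0 7
0 0 0 2
0 0 1 0
0 0 1 0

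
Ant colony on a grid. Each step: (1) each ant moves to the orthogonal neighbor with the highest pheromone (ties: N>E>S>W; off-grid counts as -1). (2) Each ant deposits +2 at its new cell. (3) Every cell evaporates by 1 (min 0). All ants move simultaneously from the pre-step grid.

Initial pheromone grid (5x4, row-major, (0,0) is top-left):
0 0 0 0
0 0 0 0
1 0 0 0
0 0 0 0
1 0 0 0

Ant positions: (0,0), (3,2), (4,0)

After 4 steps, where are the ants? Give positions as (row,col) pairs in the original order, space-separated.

Step 1: ant0:(0,0)->E->(0,1) | ant1:(3,2)->N->(2,2) | ant2:(4,0)->N->(3,0)
  grid max=1 at (0,1)
Step 2: ant0:(0,1)->E->(0,2) | ant1:(2,2)->N->(1,2) | ant2:(3,0)->N->(2,0)
  grid max=1 at (0,2)
Step 3: ant0:(0,2)->S->(1,2) | ant1:(1,2)->N->(0,2) | ant2:(2,0)->N->(1,0)
  grid max=2 at (0,2)
Step 4: ant0:(1,2)->N->(0,2) | ant1:(0,2)->S->(1,2) | ant2:(1,0)->N->(0,0)
  grid max=3 at (0,2)

(0,2) (1,2) (0,0)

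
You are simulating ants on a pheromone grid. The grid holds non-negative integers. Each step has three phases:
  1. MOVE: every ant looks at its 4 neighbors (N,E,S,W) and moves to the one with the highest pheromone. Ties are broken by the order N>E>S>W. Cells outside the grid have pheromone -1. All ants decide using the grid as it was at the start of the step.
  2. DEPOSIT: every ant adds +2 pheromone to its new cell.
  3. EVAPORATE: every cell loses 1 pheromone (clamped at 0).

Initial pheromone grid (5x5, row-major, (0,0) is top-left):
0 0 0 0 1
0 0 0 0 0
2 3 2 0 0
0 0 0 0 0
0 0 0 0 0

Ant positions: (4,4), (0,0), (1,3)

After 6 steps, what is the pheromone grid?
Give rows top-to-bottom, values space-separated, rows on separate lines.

After step 1: ants at (3,4),(0,1),(0,3)
  0 1 0 1 0
  0 0 0 0 0
  1 2 1 0 0
  0 0 0 0 1
  0 0 0 0 0
After step 2: ants at (2,4),(0,2),(0,4)
  0 0 1 0 1
  0 0 0 0 0
  0 1 0 0 1
  0 0 0 0 0
  0 0 0 0 0
After step 3: ants at (1,4),(0,3),(1,4)
  0 0 0 1 0
  0 0 0 0 3
  0 0 0 0 0
  0 0 0 0 0
  0 0 0 0 0
After step 4: ants at (0,4),(0,4),(0,4)
  0 0 0 0 5
  0 0 0 0 2
  0 0 0 0 0
  0 0 0 0 0
  0 0 0 0 0
After step 5: ants at (1,4),(1,4),(1,4)
  0 0 0 0 4
  0 0 0 0 7
  0 0 0 0 0
  0 0 0 0 0
  0 0 0 0 0
After step 6: ants at (0,4),(0,4),(0,4)
  0 0 0 0 9
  0 0 0 0 6
  0 0 0 0 0
  0 0 0 0 0
  0 0 0 0 0

0 0 0 0 9
0 0 0 0 6
0 0 0 0 0
0 0 0 0 0
0 0 0 0 0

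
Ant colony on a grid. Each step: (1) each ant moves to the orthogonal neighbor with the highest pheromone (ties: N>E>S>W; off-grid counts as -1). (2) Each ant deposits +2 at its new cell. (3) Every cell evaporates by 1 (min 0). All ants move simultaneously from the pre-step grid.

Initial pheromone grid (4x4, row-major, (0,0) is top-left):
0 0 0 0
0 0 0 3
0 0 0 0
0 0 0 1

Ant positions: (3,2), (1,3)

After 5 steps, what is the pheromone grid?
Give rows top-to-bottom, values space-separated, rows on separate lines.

After step 1: ants at (3,3),(0,3)
  0 0 0 1
  0 0 0 2
  0 0 0 0
  0 0 0 2
After step 2: ants at (2,3),(1,3)
  0 0 0 0
  0 0 0 3
  0 0 0 1
  0 0 0 1
After step 3: ants at (1,3),(2,3)
  0 0 0 0
  0 0 0 4
  0 0 0 2
  0 0 0 0
After step 4: ants at (2,3),(1,3)
  0 0 0 0
  0 0 0 5
  0 0 0 3
  0 0 0 0
After step 5: ants at (1,3),(2,3)
  0 0 0 0
  0 0 0 6
  0 0 0 4
  0 0 0 0

0 0 0 0
0 0 0 6
0 0 0 4
0 0 0 0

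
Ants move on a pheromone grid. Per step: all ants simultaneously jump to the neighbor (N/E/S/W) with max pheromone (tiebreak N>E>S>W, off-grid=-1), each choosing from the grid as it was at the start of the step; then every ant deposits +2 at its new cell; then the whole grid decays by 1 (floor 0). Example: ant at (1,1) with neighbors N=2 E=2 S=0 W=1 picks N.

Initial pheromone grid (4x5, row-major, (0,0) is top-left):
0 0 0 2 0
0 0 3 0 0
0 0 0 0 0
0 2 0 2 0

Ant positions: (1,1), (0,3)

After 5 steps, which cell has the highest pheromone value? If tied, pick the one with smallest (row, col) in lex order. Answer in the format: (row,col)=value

Answer: (1,2)=6

Derivation:
Step 1: ant0:(1,1)->E->(1,2) | ant1:(0,3)->E->(0,4)
  grid max=4 at (1,2)
Step 2: ant0:(1,2)->N->(0,2) | ant1:(0,4)->W->(0,3)
  grid max=3 at (1,2)
Step 3: ant0:(0,2)->S->(1,2) | ant1:(0,3)->W->(0,2)
  grid max=4 at (1,2)
Step 4: ant0:(1,2)->N->(0,2) | ant1:(0,2)->S->(1,2)
  grid max=5 at (1,2)
Step 5: ant0:(0,2)->S->(1,2) | ant1:(1,2)->N->(0,2)
  grid max=6 at (1,2)
Final grid:
  0 0 4 0 0
  0 0 6 0 0
  0 0 0 0 0
  0 0 0 0 0
Max pheromone 6 at (1,2)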